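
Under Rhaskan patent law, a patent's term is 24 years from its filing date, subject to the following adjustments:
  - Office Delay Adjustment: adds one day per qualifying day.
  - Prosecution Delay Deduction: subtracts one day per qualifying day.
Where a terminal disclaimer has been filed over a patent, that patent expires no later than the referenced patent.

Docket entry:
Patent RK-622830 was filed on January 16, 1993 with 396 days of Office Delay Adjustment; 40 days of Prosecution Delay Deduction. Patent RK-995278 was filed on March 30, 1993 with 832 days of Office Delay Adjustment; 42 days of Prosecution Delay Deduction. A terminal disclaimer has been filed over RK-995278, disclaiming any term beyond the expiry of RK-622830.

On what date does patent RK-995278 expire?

Natural term of RK-995278:
  Base: filing + 24 years → 30 March 2017.
  Office Delay Adjustment: +832 days → 10 July 2019.
  Prosecution Delay Deduction: −42 days → 29 May 2019.
Expiry of referenced patent RK-622830:
  Base: filing + 24 years → 16 January 2017.
  Office Delay Adjustment: +396 days → 16 February 2018.
  Prosecution Delay Deduction: −40 days → 7 January 2018.
Terminal disclaimer: RK-995278 expires on the earlier of 29 May 2019 and 7 January 2018.

2018-01-07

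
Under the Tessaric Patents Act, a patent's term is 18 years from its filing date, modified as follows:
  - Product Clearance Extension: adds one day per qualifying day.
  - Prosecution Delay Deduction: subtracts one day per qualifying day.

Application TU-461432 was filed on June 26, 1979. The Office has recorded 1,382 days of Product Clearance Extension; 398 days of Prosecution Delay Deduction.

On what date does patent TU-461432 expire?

March 6, 2000

Base term: filing date + 18 years → 26 June 1997.
Product Clearance Extension: +1382 days → 8 April 2001.
Prosecution Delay Deduction: −398 days → 6 March 2000.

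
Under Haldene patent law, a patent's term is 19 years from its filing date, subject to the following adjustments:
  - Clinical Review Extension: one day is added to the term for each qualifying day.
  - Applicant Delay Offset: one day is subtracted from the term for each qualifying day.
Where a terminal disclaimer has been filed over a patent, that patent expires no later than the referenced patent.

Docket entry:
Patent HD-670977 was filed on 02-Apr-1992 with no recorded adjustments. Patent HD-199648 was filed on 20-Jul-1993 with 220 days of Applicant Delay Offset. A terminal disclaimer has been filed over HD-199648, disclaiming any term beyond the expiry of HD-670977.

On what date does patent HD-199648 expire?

Natural term of HD-199648:
  Base: filing + 19 years → 20 July 2012.
  Applicant Delay Offset: −220 days → 13 December 2011.
Expiry of referenced patent HD-670977:
  Base: filing + 19 years → 2 April 2011.
Terminal disclaimer: HD-199648 expires on the earlier of 13 December 2011 and 2 April 2011.

2011-04-02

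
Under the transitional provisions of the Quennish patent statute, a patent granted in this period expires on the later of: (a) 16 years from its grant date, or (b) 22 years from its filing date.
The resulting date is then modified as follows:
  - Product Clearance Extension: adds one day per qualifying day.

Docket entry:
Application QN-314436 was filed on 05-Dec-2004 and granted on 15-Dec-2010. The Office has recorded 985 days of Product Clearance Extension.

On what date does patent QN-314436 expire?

(a) grant + 16 years → 15 December 2026.
(b) filing + 22 years → 5 December 2026.
Later of the two: 15 December 2026.
Product Clearance Extension: +985 days → 26 August 2029.

2029-08-26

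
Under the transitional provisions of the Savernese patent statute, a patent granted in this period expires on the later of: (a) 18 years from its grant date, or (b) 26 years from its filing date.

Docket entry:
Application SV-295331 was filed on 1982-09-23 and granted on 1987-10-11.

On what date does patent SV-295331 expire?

(a) grant + 18 years → 11 October 2005.
(b) filing + 26 years → 23 September 2008.
Later of the two: 23 September 2008.

2008-09-23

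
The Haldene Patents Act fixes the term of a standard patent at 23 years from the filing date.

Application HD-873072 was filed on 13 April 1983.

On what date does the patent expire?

Filing date + 23 years → 13 April 2006.

2006-04-13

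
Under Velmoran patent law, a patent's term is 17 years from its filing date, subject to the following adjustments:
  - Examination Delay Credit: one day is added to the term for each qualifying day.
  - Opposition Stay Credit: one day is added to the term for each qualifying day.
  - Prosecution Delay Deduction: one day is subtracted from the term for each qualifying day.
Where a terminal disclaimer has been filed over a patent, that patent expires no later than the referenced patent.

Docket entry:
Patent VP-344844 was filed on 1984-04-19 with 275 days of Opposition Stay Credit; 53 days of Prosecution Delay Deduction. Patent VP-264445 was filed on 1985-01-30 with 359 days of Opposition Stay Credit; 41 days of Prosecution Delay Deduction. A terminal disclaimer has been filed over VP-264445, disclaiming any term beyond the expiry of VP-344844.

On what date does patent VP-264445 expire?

Natural term of VP-264445:
  Base: filing + 17 years → 30 January 2002.
  Opposition Stay Credit: +359 days → 24 January 2003.
  Prosecution Delay Deduction: −41 days → 14 December 2002.
Expiry of referenced patent VP-344844:
  Base: filing + 17 years → 19 April 2001.
  Opposition Stay Credit: +275 days → 19 January 2002.
  Prosecution Delay Deduction: −53 days → 27 November 2001.
Terminal disclaimer: VP-264445 expires on the earlier of 14 December 2002 and 27 November 2001.

2001-11-27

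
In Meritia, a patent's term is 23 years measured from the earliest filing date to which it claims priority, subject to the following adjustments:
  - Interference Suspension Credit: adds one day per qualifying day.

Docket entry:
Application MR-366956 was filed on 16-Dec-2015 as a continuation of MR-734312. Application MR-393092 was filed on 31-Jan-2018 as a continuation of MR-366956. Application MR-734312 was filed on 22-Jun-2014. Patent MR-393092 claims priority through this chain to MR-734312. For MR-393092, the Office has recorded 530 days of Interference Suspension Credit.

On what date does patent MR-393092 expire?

Earliest priority filing: 22 June 2014.
Base term: 22 June 2014 + 23 years → 22 June 2037.
Interference Suspension Credit: +530 days → 4 December 2038.

2038-12-04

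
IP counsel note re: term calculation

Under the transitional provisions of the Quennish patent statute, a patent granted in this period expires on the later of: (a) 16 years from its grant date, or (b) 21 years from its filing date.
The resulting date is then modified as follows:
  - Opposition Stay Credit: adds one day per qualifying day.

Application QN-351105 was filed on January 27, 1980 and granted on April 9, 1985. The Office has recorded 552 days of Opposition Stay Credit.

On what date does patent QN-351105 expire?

2002-10-13

(a) grant + 16 years → 9 April 2001.
(b) filing + 21 years → 27 January 2001.
Later of the two: 9 April 2001.
Opposition Stay Credit: +552 days → 13 October 2002.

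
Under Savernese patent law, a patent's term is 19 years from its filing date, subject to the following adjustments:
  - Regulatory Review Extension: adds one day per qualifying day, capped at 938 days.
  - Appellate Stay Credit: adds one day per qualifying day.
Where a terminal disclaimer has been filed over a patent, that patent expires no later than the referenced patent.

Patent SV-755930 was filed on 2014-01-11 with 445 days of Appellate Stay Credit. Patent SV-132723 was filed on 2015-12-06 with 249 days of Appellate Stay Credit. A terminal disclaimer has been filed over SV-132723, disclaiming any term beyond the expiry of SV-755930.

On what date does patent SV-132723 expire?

Natural term of SV-132723:
  Base: filing + 19 years → 6 December 2034.
  Appellate Stay Credit: +249 days → 12 August 2035.
Expiry of referenced patent SV-755930:
  Base: filing + 19 years → 11 January 2033.
  Appellate Stay Credit: +445 days → 1 April 2034.
Terminal disclaimer: SV-132723 expires on the earlier of 12 August 2035 and 1 April 2034.

April 1, 2034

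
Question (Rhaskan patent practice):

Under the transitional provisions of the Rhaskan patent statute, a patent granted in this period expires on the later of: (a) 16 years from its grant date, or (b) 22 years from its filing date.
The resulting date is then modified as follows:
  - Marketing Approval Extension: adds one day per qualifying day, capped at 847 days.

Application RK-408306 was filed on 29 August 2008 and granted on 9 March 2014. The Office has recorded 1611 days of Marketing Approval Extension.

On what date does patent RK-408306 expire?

(a) grant + 16 years → 9 March 2030.
(b) filing + 22 years → 29 August 2030.
Later of the two: 29 August 2030.
Marketing Approval Extension: 1611 days claimed exceeds the 847-day cap, so +847 days → 23 December 2032.

2032-12-23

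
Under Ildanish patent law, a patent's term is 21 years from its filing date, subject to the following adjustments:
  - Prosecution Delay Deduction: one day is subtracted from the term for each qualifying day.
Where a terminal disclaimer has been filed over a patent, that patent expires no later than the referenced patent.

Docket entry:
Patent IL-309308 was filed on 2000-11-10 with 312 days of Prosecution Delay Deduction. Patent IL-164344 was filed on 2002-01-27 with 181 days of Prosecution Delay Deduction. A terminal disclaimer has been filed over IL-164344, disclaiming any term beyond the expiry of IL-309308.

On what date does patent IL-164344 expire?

2021-01-02

Natural term of IL-164344:
  Base: filing + 21 years → 27 January 2023.
  Prosecution Delay Deduction: −181 days → 30 July 2022.
Expiry of referenced patent IL-309308:
  Base: filing + 21 years → 10 November 2021.
  Prosecution Delay Deduction: −312 days → 2 January 2021.
Terminal disclaimer: IL-164344 expires on the earlier of 30 July 2022 and 2 January 2021.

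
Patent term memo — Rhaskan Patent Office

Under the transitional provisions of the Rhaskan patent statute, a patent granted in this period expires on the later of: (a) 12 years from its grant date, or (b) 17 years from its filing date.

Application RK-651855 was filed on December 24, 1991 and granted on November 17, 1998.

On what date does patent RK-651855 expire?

(a) grant + 12 years → 17 November 2010.
(b) filing + 17 years → 24 December 2008.
Later of the two: 17 November 2010.

2010-11-17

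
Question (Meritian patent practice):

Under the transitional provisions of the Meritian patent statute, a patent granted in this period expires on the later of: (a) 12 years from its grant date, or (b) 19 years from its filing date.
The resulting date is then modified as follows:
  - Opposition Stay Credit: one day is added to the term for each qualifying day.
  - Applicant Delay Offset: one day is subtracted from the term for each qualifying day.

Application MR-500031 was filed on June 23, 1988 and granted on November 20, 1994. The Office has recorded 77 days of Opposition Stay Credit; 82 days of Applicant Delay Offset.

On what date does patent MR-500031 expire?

June 18, 2007

(a) grant + 12 years → 20 November 2006.
(b) filing + 19 years → 23 June 2007.
Later of the two: 23 June 2007.
Opposition Stay Credit: +77 days → 8 September 2007.
Applicant Delay Offset: −82 days → 18 June 2007.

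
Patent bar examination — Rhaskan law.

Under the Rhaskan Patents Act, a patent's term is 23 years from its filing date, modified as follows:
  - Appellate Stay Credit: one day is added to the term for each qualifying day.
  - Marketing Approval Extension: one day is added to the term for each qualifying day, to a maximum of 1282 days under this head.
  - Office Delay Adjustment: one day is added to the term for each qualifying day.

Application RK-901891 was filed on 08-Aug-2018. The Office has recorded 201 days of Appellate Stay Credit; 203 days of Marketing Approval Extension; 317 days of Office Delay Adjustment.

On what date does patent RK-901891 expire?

2043-07-30

Base term: filing date + 23 years → 8 August 2041.
Appellate Stay Credit: +201 days → 25 February 2042.
Marketing Approval Extension: 203 days (within the 1282-day cap) → +203 days → 16 September 2042.
Office Delay Adjustment: +317 days → 30 July 2043.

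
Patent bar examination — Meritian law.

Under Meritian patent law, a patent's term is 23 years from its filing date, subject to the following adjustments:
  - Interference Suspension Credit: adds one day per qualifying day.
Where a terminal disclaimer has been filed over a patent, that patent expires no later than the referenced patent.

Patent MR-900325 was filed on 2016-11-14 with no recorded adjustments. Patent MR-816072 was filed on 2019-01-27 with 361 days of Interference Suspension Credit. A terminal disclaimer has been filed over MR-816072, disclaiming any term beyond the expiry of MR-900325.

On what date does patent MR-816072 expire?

Natural term of MR-816072:
  Base: filing + 23 years → 27 January 2042.
  Interference Suspension Credit: +361 days → 23 January 2043.
Expiry of referenced patent MR-900325:
  Base: filing + 23 years → 14 November 2039.
Terminal disclaimer: MR-816072 expires on the earlier of 23 January 2043 and 14 November 2039.

November 14, 2039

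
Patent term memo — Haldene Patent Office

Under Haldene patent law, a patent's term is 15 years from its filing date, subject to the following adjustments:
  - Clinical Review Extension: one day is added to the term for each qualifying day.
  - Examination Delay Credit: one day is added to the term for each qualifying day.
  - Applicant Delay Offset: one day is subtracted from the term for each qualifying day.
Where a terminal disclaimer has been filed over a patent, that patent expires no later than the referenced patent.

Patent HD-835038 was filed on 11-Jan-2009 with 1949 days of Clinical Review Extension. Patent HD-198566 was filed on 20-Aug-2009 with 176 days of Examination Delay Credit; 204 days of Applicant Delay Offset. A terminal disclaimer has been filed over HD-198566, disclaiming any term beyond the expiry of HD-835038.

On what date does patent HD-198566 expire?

July 23, 2024

Natural term of HD-198566:
  Base: filing + 15 years → 20 August 2024.
  Examination Delay Credit: +176 days → 12 February 2025.
  Applicant Delay Offset: −204 days → 23 July 2024.
Expiry of referenced patent HD-835038:
  Base: filing + 15 years → 11 January 2024.
  Clinical Review Extension: +1949 days → 13 May 2029.
Terminal disclaimer: HD-198566 expires on the earlier of 23 July 2024 and 13 May 2029.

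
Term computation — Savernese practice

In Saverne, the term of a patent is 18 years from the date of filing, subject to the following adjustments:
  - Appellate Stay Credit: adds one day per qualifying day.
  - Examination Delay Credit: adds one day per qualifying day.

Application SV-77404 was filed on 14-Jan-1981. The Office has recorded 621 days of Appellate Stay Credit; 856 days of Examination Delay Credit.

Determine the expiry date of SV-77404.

Base term: filing date + 18 years → 14 January 1999.
Appellate Stay Credit: +621 days → 26 September 2000.
Examination Delay Credit: +856 days → 30 January 2003.

2003-01-30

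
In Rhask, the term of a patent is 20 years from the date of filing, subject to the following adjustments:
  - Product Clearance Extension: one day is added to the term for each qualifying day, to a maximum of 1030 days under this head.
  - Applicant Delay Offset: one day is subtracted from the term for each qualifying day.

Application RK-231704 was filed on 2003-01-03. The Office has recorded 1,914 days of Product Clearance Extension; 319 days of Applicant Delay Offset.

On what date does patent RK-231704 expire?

2024-12-14

Base term: filing date + 20 years → 3 January 2023.
Product Clearance Extension: 1914 days claimed exceeds the 1030-day cap, so +1030 days → 29 October 2025.
Applicant Delay Offset: −319 days → 14 December 2024.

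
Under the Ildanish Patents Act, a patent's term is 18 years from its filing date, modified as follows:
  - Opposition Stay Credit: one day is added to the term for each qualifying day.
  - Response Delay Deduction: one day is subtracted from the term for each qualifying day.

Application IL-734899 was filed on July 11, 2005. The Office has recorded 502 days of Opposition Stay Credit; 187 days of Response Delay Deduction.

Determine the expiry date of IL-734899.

Base term: filing date + 18 years → 11 July 2023.
Opposition Stay Credit: +502 days → 24 November 2024.
Response Delay Deduction: −187 days → 21 May 2024.

May 21, 2024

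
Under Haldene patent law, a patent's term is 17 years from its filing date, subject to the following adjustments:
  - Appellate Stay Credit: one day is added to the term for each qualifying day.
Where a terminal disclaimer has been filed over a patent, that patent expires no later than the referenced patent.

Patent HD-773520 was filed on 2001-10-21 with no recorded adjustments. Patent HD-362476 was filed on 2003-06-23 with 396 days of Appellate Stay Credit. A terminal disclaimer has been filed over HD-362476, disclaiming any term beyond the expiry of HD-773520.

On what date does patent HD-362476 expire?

2018-10-21

Natural term of HD-362476:
  Base: filing + 17 years → 23 June 2020.
  Appellate Stay Credit: +396 days → 24 July 2021.
Expiry of referenced patent HD-773520:
  Base: filing + 17 years → 21 October 2018.
Terminal disclaimer: HD-362476 expires on the earlier of 24 July 2021 and 21 October 2018.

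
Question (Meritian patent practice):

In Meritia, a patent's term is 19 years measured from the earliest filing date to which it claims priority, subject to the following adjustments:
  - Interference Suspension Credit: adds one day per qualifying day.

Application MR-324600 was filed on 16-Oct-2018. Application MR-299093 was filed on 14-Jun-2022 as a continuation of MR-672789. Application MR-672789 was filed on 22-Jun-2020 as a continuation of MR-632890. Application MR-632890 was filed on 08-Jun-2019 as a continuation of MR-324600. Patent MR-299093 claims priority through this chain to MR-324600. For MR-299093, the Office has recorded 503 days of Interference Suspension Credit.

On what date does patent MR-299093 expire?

Earliest priority filing: 16 October 2018.
Base term: 16 October 2018 + 19 years → 16 October 2037.
Interference Suspension Credit: +503 days → 3 March 2039.

March 3, 2039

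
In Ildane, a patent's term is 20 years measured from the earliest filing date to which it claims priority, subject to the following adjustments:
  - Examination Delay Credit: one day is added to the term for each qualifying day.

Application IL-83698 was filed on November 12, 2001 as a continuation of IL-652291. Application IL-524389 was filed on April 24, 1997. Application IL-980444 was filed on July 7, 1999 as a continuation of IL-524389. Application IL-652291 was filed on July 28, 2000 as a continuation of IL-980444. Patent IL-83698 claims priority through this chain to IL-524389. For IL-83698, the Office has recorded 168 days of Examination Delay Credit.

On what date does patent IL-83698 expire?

October 9, 2017

Earliest priority filing: 24 April 1997.
Base term: 24 April 1997 + 20 years → 24 April 2017.
Examination Delay Credit: +168 days → 9 October 2017.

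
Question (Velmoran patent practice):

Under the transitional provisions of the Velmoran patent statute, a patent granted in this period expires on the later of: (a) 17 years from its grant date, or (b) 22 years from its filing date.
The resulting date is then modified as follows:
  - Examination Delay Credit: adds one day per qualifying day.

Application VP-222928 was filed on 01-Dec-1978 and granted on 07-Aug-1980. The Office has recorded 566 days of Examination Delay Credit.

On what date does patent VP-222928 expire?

(a) grant + 17 years → 7 August 1997.
(b) filing + 22 years → 1 December 2000.
Later of the two: 1 December 2000.
Examination Delay Credit: +566 days → 20 June 2002.

2002-06-20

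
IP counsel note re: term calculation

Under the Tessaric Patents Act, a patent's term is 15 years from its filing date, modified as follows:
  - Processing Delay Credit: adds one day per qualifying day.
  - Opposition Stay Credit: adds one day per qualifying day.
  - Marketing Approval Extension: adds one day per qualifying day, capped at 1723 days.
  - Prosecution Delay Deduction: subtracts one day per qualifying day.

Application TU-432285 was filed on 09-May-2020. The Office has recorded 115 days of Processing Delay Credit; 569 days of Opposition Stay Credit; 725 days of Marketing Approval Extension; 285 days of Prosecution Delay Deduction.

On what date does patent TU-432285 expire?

Base term: filing date + 15 years → 9 May 2035.
Processing Delay Credit: +115 days → 1 September 2035.
Opposition Stay Credit: +569 days → 23 March 2037.
Marketing Approval Extension: 725 days (within the 1723-day cap) → +725 days → 18 March 2039.
Prosecution Delay Deduction: −285 days → 6 June 2038.

June 6, 2038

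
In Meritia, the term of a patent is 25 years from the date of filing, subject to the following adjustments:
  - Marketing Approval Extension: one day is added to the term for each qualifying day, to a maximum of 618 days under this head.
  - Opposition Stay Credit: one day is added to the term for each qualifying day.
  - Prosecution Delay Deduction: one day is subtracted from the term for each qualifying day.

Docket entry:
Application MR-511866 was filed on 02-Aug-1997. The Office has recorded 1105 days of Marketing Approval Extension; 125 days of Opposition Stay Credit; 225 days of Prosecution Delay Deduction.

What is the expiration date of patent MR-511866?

2024-01-02

Base term: filing date + 25 years → 2 August 2022.
Marketing Approval Extension: 1105 days claimed exceeds the 618-day cap, so +618 days → 11 April 2024.
Opposition Stay Credit: +125 days → 14 August 2024.
Prosecution Delay Deduction: −225 days → 2 January 2024.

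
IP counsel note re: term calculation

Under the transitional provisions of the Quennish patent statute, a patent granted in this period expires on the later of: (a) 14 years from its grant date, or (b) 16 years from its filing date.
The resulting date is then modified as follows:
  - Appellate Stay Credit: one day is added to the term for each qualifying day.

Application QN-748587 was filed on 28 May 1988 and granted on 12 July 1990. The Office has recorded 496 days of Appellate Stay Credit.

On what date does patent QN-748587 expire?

(a) grant + 14 years → 12 July 2004.
(b) filing + 16 years → 28 May 2004.
Later of the two: 12 July 2004.
Appellate Stay Credit: +496 days → 20 November 2005.

November 20, 2005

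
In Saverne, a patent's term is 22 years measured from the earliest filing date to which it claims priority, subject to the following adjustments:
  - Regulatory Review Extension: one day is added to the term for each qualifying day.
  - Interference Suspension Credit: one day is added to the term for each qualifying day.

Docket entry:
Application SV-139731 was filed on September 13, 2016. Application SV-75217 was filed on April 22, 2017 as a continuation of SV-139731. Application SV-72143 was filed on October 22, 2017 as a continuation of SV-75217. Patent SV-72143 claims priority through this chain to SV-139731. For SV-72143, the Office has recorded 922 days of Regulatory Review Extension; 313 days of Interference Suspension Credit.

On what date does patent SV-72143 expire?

Earliest priority filing: 13 September 2016.
Base term: 13 September 2016 + 22 years → 13 September 2038.
Regulatory Review Extension: +922 days → 23 March 2041.
Interference Suspension Credit: +313 days → 30 January 2042.

2042-01-30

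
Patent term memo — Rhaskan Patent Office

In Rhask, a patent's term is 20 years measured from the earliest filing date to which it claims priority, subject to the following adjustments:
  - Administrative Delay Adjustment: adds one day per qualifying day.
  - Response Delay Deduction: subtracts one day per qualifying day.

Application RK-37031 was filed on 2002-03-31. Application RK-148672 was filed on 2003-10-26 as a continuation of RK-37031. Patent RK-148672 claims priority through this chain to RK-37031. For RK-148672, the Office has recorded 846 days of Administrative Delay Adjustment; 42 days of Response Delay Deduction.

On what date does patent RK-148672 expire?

Earliest priority filing: 31 March 2002.
Base term: 31 March 2002 + 20 years → 31 March 2022.
Administrative Delay Adjustment: +846 days → 24 July 2024.
Response Delay Deduction: −42 days → 12 June 2024.

June 12, 2024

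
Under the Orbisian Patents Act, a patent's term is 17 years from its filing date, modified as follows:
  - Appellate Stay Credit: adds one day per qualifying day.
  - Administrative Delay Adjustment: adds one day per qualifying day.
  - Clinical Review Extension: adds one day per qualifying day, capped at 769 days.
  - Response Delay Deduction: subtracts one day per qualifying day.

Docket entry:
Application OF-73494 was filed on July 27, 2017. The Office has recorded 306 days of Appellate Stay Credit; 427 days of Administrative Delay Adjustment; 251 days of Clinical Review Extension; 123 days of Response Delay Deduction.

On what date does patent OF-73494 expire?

2036-12-04

Base term: filing date + 17 years → 27 July 2034.
Appellate Stay Credit: +306 days → 29 May 2035.
Administrative Delay Adjustment: +427 days → 29 July 2036.
Clinical Review Extension: 251 days (within the 769-day cap) → +251 days → 6 April 2037.
Response Delay Deduction: −123 days → 4 December 2036.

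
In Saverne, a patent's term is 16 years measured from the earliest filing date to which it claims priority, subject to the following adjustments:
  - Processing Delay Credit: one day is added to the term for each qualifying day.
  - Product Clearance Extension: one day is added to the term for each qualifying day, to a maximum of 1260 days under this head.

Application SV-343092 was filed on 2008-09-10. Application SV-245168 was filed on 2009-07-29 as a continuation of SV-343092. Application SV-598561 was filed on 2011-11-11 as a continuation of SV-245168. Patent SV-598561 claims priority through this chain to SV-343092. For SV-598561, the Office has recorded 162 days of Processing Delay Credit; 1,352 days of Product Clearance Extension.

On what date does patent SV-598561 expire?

August 2, 2028

Earliest priority filing: 10 September 2008.
Base term: 10 September 2008 + 16 years → 10 September 2024.
Processing Delay Credit: +162 days → 19 February 2025.
Product Clearance Extension: 1352 days claimed exceeds the 1260-day cap, so +1260 days → 2 August 2028.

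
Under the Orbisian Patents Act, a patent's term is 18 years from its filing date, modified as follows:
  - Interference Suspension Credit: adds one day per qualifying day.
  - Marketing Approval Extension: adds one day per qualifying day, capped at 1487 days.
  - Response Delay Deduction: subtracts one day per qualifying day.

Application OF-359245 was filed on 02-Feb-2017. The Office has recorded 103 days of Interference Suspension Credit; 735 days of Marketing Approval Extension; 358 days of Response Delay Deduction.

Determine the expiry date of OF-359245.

Base term: filing date + 18 years → 2 February 2035.
Interference Suspension Credit: +103 days → 16 May 2035.
Marketing Approval Extension: 735 days (within the 1487-day cap) → +735 days → 20 May 2037.
Response Delay Deduction: −358 days → 27 May 2036.

May 27, 2036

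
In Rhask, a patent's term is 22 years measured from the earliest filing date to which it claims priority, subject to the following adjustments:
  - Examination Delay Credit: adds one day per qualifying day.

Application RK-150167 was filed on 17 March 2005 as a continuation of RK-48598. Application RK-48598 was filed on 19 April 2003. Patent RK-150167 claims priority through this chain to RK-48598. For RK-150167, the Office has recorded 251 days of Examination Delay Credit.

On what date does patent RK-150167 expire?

Earliest priority filing: 19 April 2003.
Base term: 19 April 2003 + 22 years → 19 April 2025.
Examination Delay Credit: +251 days → 26 December 2025.

2025-12-26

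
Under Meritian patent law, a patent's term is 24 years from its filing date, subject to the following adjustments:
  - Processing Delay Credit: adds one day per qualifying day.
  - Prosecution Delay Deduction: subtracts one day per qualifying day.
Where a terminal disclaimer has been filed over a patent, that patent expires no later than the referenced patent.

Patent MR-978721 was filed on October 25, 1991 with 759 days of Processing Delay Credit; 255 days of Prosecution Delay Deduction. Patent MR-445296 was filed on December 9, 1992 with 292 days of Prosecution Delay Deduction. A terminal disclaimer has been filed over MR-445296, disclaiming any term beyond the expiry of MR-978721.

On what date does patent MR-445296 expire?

Natural term of MR-445296:
  Base: filing + 24 years → 9 December 2016.
  Prosecution Delay Deduction: −292 days → 21 February 2016.
Expiry of referenced patent MR-978721:
  Base: filing + 24 years → 25 October 2015.
  Processing Delay Credit: +759 days → 22 November 2017.
  Prosecution Delay Deduction: −255 days → 12 March 2017.
Terminal disclaimer: MR-445296 expires on the earlier of 21 February 2016 and 12 March 2017.

2016-02-21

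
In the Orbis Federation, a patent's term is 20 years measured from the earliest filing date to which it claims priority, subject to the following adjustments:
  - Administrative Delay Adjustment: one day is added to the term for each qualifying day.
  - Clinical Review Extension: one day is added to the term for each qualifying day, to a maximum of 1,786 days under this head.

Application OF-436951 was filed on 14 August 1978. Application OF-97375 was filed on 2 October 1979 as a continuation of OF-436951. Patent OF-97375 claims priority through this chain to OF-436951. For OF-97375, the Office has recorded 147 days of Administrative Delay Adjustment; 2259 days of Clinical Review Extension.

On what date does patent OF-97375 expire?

November 29, 2003

Earliest priority filing: 14 August 1978.
Base term: 14 August 1978 + 20 years → 14 August 1998.
Administrative Delay Adjustment: +147 days → 8 January 1999.
Clinical Review Extension: 2259 days claimed exceeds the 1786-day cap, so +1786 days → 29 November 2003.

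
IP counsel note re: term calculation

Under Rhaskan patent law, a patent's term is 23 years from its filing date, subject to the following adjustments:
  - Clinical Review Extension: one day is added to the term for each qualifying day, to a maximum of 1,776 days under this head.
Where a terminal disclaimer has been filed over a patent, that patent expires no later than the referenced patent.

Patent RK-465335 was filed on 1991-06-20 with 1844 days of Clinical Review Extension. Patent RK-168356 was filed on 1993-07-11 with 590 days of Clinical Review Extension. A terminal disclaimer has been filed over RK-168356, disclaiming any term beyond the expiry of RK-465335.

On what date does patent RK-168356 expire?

Natural term of RK-168356:
  Base: filing + 23 years → 11 July 2016.
  Clinical Review Extension: 590 days (within the 1776-day cap) → +590 days → 21 February 2018.
Expiry of referenced patent RK-465335:
  Base: filing + 23 years → 20 June 2014.
  Clinical Review Extension: 1844 days claimed exceeds the 1776-day cap, so +1776 days → 1 May 2019.
Terminal disclaimer: RK-168356 expires on the earlier of 21 February 2018 and 1 May 2019.

February 21, 2018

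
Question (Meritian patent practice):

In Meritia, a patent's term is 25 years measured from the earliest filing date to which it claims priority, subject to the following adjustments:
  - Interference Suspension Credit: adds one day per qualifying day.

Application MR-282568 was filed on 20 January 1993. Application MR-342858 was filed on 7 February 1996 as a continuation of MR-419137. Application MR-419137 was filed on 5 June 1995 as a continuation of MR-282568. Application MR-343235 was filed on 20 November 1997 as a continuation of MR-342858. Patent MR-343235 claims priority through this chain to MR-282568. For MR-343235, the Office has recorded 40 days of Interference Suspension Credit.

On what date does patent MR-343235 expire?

March 1, 2018

Earliest priority filing: 20 January 1993.
Base term: 20 January 1993 + 25 years → 20 January 2018.
Interference Suspension Credit: +40 days → 1 March 2018.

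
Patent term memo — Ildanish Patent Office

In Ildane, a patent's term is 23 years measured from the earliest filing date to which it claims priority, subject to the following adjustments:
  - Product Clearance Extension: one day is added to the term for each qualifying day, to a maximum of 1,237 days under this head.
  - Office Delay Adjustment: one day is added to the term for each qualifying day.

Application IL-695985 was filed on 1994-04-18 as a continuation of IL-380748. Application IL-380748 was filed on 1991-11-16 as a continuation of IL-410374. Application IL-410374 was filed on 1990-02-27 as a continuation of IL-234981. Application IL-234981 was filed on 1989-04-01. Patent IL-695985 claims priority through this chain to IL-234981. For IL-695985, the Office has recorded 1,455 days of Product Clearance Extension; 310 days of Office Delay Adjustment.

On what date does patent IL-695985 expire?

Earliest priority filing: 1 April 1989.
Base term: 1 April 1989 + 23 years → 1 April 2012.
Product Clearance Extension: 1455 days claimed exceeds the 1237-day cap, so +1237 days → 21 August 2015.
Office Delay Adjustment: +310 days → 26 June 2016.

June 26, 2016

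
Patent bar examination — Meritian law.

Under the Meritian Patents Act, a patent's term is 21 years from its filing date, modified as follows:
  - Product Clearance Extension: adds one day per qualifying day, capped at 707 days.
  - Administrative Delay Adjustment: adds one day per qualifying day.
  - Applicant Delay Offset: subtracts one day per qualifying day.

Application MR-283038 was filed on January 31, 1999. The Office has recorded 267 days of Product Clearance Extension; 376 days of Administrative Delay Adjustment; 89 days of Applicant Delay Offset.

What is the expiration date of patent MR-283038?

Base term: filing date + 21 years → 31 January 2020.
Product Clearance Extension: 267 days (within the 707-day cap) → +267 days → 24 October 2020.
Administrative Delay Adjustment: +376 days → 4 November 2021.
Applicant Delay Offset: −89 days → 7 August 2021.

August 7, 2021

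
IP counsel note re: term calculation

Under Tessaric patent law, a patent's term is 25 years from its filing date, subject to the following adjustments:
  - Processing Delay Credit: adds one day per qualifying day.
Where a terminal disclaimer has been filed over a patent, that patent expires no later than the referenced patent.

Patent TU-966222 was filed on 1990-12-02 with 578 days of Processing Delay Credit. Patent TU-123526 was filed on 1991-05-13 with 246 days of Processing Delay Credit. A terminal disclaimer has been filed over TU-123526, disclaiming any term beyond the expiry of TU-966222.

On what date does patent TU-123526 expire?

January 14, 2017

Natural term of TU-123526:
  Base: filing + 25 years → 13 May 2016.
  Processing Delay Credit: +246 days → 14 January 2017.
Expiry of referenced patent TU-966222:
  Base: filing + 25 years → 2 December 2015.
  Processing Delay Credit: +578 days → 2 July 2017.
Terminal disclaimer: TU-123526 expires on the earlier of 14 January 2017 and 2 July 2017.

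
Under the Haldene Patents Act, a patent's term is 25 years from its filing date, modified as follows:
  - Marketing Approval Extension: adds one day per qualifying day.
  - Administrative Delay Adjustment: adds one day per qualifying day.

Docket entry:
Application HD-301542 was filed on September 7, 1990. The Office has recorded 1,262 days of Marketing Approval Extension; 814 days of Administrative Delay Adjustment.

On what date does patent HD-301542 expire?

Base term: filing date + 25 years → 7 September 2015.
Marketing Approval Extension: +1262 days → 20 February 2019.
Administrative Delay Adjustment: +814 days → 14 May 2021.

May 14, 2021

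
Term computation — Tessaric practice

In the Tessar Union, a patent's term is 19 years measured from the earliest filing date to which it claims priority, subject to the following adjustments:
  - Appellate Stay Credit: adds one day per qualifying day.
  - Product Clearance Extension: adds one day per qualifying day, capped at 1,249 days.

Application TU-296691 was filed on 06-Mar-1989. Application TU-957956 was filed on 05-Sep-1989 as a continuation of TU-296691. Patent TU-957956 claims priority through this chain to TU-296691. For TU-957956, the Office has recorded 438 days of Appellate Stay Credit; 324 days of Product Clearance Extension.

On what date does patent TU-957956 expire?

April 7, 2010

Earliest priority filing: 6 March 1989.
Base term: 6 March 1989 + 19 years → 6 March 2008.
Appellate Stay Credit: +438 days → 18 May 2009.
Product Clearance Extension: 324 days (within the 1249-day cap) → +324 days → 7 April 2010.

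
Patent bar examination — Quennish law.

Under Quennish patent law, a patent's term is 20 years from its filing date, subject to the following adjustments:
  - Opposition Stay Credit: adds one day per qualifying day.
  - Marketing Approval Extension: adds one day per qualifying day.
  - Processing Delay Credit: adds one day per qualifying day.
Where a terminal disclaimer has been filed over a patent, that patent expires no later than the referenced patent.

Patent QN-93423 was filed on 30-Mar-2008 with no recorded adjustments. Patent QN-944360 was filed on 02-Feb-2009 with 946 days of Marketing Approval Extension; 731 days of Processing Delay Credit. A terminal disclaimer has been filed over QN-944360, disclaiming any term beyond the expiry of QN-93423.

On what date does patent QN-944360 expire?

Natural term of QN-944360:
  Base: filing + 20 years → 2 February 2029.
  Marketing Approval Extension: +946 days → 6 September 2031.
  Processing Delay Credit: +731 days → 6 September 2033.
Expiry of referenced patent QN-93423:
  Base: filing + 20 years → 30 March 2028.
Terminal disclaimer: QN-944360 expires on the earlier of 6 September 2033 and 30 March 2028.

March 30, 2028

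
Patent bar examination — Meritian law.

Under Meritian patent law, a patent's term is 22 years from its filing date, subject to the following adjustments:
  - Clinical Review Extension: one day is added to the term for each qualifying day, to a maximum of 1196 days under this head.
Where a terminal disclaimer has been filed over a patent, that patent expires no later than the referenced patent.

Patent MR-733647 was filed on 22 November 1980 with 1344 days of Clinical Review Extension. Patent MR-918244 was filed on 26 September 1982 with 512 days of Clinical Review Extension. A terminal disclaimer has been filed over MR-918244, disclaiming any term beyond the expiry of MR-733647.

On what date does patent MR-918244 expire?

Natural term of MR-918244:
  Base: filing + 22 years → 26 September 2004.
  Clinical Review Extension: 512 days (within the 1196-day cap) → +512 days → 20 February 2006.
Expiry of referenced patent MR-733647:
  Base: filing + 22 years → 22 November 2002.
  Clinical Review Extension: 1344 days claimed exceeds the 1196-day cap, so +1196 days → 2 March 2006.
Terminal disclaimer: MR-918244 expires on the earlier of 20 February 2006 and 2 March 2006.

February 20, 2006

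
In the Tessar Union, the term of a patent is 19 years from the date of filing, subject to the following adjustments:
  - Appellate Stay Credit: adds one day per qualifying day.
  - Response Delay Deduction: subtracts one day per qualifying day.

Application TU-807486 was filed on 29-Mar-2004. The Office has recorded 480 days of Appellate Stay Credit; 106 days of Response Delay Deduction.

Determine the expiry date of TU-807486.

April 6, 2024

Base term: filing date + 19 years → 29 March 2023.
Appellate Stay Credit: +480 days → 21 July 2024.
Response Delay Deduction: −106 days → 6 April 2024.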